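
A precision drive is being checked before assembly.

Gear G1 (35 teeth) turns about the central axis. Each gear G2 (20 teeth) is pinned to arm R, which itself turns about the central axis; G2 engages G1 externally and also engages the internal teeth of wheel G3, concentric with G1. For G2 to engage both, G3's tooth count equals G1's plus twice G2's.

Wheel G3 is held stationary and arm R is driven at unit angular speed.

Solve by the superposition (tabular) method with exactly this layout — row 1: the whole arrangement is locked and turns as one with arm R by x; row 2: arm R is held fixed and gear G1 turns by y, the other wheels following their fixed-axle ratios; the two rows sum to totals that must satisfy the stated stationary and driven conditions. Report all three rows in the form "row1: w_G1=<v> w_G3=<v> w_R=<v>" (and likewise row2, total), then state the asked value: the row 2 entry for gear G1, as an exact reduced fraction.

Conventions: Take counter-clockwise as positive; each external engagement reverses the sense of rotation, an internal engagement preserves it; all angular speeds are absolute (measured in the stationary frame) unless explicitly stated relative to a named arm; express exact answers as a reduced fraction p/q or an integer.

row1: w_G1=1 w_G3=1 w_R=1
row2: w_G1=15/7 w_G3=-1 w_R=0
total: w_G1=22/7 w_G3=0 w_R=1
asked value: 15/7

topology: planetary set — G1 35T / G2 20T / G3 75T, arm = carrier (Willis)
row 1 (train locked, turned with arm): all members turn x
superposition row 2 [arm held]: sun y, ring −(35/75)·y, arm 0
boundary: total ω_ring = x − (35/75)·y = 0 and total ω_arm = x = 1  ⇒  y = 15/7, x = 1
row 2 ring = −(35/75)·15/7 = -1
totals (row 1 + row 2): sun 1 + 15/7 = 22/7, ring 1 + (-1) = 0, arm 1 + 0 = 1
asked cell (row2, sun) = 15/7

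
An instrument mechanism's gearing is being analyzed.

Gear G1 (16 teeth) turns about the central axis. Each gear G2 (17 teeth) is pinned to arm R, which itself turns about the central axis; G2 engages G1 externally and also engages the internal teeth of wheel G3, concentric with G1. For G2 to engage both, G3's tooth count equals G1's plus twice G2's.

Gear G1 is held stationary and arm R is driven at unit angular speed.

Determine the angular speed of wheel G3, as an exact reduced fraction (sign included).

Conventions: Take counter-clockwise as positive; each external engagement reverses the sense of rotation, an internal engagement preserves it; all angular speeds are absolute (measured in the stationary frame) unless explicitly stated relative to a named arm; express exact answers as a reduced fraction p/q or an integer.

recognized (axles ride arm R): planetary set, 16/17/50 teeth
ring teeth: 16 + 2·17 = 50
16(ω_sun−ω_arm) = −50(ω_ring−ω_arm),  ω_sun = 0, ω_arm = 1
ω_ring = 1 − (16/50)(0−1) = 33/25
exact speed ratio = 33/25

33/25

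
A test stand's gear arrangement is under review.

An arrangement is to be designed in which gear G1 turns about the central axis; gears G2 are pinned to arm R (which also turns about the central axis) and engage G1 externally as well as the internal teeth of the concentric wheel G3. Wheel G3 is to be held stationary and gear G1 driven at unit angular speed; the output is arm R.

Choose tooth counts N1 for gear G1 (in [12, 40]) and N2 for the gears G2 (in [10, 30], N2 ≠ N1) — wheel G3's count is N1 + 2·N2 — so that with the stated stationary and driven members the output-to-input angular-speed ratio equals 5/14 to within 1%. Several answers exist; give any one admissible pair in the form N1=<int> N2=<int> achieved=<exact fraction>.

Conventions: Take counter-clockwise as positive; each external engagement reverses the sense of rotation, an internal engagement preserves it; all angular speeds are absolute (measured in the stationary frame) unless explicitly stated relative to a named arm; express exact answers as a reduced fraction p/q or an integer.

topology: planetary set — design target 5/14, arm = carrier (Willis)
Willis with ω_ring = 0: ω_arm/ω_sun = N1/(N1+N3); set equal to 5/14  ⇒  N3/N1 = 1/(5/14) − 1 = 9/5
N3 = N1 + 2·N2  ⇒  N2/N1 = (N3/N1 − 1)/2 = (9/5 − 1)/2 = 2/5
smallest multiple with N1 ≥ 12 and N2 ≥ 10: k = 5  ⇒  N1 = 5·5 = 25, N2 = 5·2 = 10 (N1 ≤ 40, N2 ≤ 30, N2 ≠ N1 ✓), N3 = 25 + 2·10 = 45
check: N1/(N1+N3) with N1 = 25, N3 = 45 gives 5/14; |achieved − target| = 0 ≤ 1/280 ✓

N1=25 N2=10 achieved=5/14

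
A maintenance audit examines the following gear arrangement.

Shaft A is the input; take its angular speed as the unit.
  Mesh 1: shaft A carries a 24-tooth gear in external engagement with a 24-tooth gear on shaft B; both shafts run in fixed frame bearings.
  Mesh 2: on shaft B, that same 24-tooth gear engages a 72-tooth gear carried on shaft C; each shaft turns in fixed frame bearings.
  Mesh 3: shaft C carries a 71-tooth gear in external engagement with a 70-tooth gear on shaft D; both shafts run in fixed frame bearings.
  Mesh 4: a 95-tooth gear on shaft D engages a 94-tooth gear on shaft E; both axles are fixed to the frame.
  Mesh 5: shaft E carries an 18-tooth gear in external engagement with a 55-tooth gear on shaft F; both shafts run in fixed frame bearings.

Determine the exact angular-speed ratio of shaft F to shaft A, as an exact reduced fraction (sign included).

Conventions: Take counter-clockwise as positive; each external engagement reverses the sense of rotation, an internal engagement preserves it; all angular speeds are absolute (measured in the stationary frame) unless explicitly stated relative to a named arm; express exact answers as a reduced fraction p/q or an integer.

class = fixed-axis compound train [5 meshes; 5 ratios multiply, 5 sense flips]
mesh 1 [24T→24T]: running ratio 1, sense −
mesh 2 [24T→72T]: running ratio 1/3, sense +
mesh 3 [71T→70T]: running ratio 71/210, sense −
mesh 4 [95T→94T]: running ratio 1349/3948, sense +
mesh 5 [18T→55T]: running ratio 4047/36190, sense −
ω_out/ω_in = -4047/36190

-4047/36190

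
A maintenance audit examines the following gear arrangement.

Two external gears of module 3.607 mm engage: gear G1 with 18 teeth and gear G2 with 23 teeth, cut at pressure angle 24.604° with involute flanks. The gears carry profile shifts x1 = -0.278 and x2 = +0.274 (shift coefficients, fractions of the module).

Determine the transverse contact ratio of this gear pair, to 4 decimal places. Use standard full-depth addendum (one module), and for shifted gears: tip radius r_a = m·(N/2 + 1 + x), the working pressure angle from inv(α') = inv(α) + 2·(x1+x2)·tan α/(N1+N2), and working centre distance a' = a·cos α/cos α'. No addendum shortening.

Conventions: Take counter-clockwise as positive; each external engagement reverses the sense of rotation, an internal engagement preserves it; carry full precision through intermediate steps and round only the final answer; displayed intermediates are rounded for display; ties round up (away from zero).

recognized (one external pair, fixed centres): single-mesh tooth geometry, m = 3.607, N1 = 18, N2 = 23
base radii: r_b1 = 29.515588, r_b2 = 37.714363
tip radii: r_a1 = 35.067254, r_a2 = 46.075818
inv(α') = inv(24.604°) + 2·(-0.278+0.274)·tan α/(18+23) = 0.02841004  ⇒  α' = 24.57956°
a' = a·cos α / cos α' = 73.9435·cos 24.604°/cos 24.57956° = 73.929065
action lengths: √(r_a1²−r_b1²) = 18.935215, √(r_a2²−r_b2²) = 26.468998
base pitch p_b = π·m·cos α = 10.302884
CR = (18.935215 + 26.468998 − 73.929065·sin 24.57956°)/10.302884 = 1.422218
contact ratio ≈ 1.4222

1.4222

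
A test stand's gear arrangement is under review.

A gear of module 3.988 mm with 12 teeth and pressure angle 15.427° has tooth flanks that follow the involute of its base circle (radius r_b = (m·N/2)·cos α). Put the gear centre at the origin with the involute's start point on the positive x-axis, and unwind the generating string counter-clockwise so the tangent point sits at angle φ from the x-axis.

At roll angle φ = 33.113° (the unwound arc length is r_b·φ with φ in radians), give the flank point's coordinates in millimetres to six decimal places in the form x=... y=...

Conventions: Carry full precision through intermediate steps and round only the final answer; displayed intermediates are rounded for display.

recognized (one wheel, involute flank): single-mesh tooth geometry, m = 3.988, N = 12
pitch radius r_p = m·N/2 = 3.988·12/2 = 23.928000
base radius r_b = r_p·cos α = 23.928000·cos 15.427° = 23.065878
roll angle φ = 33.113° = 0.57793088 rad
x = r_b·(cos φ + φ·sin φ) = 26.602196
y = r_b·(sin φ − φ·cos φ) = 1.435162

x=26.602196 y=1.435162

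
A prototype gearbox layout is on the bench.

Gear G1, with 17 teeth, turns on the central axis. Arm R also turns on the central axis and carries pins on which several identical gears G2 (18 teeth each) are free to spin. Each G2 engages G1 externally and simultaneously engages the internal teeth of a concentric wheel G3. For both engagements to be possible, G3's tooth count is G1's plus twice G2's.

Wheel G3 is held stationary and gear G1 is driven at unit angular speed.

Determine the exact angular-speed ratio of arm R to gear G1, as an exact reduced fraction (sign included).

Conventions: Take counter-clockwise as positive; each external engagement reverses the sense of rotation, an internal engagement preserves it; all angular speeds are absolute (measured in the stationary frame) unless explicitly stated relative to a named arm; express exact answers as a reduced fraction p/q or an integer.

17/70

class = planetary set [G3 = 17+2·18 = 53; Willis about the carrier]
ring teeth: 17 + 2·18 = 53
17(ω_sun−ω_arm) = −53(ω_ring−ω_arm),  ω_ring = 0, ω_sun = 1
17(1−ω_arm) = −53(0−ω_arm)  ⇒  70·ω_arm = 17  ⇒  ω_arm = 17/70
ω_out/ω_in = 17/70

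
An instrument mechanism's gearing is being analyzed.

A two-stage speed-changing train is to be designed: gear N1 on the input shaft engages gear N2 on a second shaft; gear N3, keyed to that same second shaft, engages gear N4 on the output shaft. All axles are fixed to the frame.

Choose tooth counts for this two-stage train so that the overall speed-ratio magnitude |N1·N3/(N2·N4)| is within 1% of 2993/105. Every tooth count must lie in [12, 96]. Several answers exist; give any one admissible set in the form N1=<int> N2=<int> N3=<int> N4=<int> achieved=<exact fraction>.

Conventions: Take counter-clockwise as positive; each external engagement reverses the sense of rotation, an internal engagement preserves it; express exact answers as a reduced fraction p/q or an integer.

N1=73 N2=14 N3=82 N4=15 achieved=2993/105

design class (target 2993/105): fixed-axis compound train
target = 2993/105 in lowest terms: an exact hit needs N1·N3 = k·2993 and N2·N4 = k·105 for one integer k, every count in [12, 96]; additionally prefer no 1:1 stage (N1 ≠ N2, N3 ≠ N4)
k = 1: no 1:1-free in-range split of k·2993 and k·105 into factor pairs; take k = 2
k = 2: N1·N3 = 5986 = 73·82, N2·N4 = 210 = 14·15
achieved = 73·82/(14·15) = 2993/105; |achieved − target| = 0 ≤ 2993/10500 ✓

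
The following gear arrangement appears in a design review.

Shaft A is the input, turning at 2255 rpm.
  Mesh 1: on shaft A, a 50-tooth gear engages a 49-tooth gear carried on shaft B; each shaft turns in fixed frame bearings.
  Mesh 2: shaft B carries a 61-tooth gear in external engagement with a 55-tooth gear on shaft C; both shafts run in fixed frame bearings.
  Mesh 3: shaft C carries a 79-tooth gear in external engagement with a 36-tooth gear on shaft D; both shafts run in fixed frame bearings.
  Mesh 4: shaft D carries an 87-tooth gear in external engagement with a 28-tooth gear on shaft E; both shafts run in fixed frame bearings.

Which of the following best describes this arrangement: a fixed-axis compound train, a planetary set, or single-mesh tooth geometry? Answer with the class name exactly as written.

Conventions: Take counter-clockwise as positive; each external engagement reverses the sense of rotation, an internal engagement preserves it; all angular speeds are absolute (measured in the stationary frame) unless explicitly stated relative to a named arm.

4-mesh fixed-axis compound train (all bearings frame-fixed)
classification: fixed-axis compound train

fixed-axis compound train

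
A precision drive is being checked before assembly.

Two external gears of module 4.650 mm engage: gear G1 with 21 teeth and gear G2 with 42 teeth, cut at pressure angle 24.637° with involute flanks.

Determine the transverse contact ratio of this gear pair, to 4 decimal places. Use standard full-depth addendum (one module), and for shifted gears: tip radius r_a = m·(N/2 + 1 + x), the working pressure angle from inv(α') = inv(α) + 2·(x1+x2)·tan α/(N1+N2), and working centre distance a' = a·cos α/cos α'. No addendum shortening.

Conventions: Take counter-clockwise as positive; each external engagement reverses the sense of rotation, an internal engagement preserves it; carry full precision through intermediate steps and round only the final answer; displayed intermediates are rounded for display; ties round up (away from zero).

1.4785

topology: single-mesh involute geometry — m = 4.650, 21T/42T pair
base radii: r_b1 = 44.380319, r_b2 = 88.760637
tip radii: r_a1 = 53.475000, r_a2 = 102.300000
no profile shift: α' = α, a' = a
action lengths: √(r_a1²−r_b1²) = 29.832247, √(r_a2²−r_b2²) = 50.860980
base pitch p_b = π·m·cos α = 13.278560
CR = (29.832247 + 50.860980 − 146.475000·sin 24.63700°)/13.278560 = 1.478512
contact ratio ≈ 1.4785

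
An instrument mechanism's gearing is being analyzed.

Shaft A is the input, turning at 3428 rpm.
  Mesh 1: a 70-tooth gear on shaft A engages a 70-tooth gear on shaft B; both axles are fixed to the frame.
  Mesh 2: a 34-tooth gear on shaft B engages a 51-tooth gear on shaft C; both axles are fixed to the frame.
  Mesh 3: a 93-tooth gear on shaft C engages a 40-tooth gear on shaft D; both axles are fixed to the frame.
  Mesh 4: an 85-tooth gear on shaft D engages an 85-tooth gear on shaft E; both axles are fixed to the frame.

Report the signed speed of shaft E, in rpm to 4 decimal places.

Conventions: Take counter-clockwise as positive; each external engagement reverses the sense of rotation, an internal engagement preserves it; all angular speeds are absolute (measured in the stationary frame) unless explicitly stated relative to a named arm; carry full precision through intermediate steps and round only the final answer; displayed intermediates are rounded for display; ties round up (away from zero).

+5313.4000 rpm

recognized (5 fixed axles, 4 meshes): fixed-axis compound train
mesh 1 [70T→70T]: ω = 3428.0000×70/70 = 3428.0000 rpm, sense flips to −
mesh 2 [34T→51T]: ω = 3428.0000×34/51 = 2285.3333 rpm, sense flips to +
mesh 3 [93T→40T]: ω = 2285.3333×93/40 = 5313.4000 rpm, sense flips to −
mesh 4 [85T→85T]: ω = 5313.4000×85/85 = 5313.4000 rpm, sense flips to +
signed output speed = +5313.4000 rpm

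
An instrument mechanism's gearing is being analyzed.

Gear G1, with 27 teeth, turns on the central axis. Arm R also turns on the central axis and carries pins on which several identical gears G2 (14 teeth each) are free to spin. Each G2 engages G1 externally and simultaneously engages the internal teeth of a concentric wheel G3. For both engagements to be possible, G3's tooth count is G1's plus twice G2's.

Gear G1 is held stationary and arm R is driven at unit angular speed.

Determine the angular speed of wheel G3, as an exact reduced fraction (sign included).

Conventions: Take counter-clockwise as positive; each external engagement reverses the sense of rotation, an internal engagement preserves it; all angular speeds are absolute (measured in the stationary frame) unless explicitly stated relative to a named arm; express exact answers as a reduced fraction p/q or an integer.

recognized (axles ride arm R): planetary set, 27/14/55 teeth
ring teeth: 27 + 2·14 = 55
27(ω_sun−ω_arm) = −55(ω_ring−ω_arm),  ω_sun = 0, ω_arm = 1
ω_ring = 1 − (27/55)(0−1) = 82/55
exact speed ratio = 82/55

82/55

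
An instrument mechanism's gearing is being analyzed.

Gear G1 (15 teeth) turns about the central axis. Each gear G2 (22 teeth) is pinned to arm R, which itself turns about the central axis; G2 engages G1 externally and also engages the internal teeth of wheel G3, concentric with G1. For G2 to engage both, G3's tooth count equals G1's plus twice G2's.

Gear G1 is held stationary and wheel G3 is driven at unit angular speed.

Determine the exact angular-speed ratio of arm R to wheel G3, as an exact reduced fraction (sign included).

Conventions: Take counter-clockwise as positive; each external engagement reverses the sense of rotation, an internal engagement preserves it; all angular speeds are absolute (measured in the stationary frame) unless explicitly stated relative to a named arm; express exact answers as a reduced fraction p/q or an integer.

class = planetary set [G3 = 15+2·22 = 59; Willis about the carrier]
ring teeth: 15 + 2·22 = 59
15(ω_sun−ω_arm) = −59(ω_ring−ω_arm),  ω_sun = 0, ω_ring = 1
15(0−ω_arm) = −59(1−ω_arm)  ⇒  74·ω_arm = 59  ⇒  ω_arm = 59/74
ω_out/ω_in = 59/74

59/74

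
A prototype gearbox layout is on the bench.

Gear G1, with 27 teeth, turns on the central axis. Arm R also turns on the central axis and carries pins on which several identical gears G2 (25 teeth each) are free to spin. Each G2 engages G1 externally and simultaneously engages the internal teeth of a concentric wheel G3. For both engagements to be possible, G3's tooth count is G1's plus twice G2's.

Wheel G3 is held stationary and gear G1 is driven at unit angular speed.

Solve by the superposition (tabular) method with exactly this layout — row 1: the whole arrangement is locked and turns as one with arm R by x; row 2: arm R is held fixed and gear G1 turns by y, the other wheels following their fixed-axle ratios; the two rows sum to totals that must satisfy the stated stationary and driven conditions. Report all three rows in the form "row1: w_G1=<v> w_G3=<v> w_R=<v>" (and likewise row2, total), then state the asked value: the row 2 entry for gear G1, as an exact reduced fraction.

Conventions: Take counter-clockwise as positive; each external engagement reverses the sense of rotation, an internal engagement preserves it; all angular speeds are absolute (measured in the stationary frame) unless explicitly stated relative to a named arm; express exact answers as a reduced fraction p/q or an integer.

recognized (axles ride arm R): planetary set, 27/25/77 teeth
row 1 (train locked, turned with arm): all members turn x
superposition row 2 [arm held]: sun y, ring −(27/77)·y, arm 0
boundary: total ω_ring = x − (27/77)·y = 0 and total ω_sun = x + y = 1  ⇒  y = 77/104, x = 27/104
row 2 ring = −(27/77)·77/104 = -27/104
totals (row 1 + row 2): sun 27/104 + 77/104 = 1, ring 27/104 + (-27/104) = 0, arm 27/104 + 0 = 27/104
asked cell (row2, sun) = 77/104

row1: w_G1=27/104 w_G3=27/104 w_R=27/104
row2: w_G1=77/104 w_G3=-27/104 w_R=0
total: w_G1=1 w_G3=0 w_R=27/104
asked value: 77/104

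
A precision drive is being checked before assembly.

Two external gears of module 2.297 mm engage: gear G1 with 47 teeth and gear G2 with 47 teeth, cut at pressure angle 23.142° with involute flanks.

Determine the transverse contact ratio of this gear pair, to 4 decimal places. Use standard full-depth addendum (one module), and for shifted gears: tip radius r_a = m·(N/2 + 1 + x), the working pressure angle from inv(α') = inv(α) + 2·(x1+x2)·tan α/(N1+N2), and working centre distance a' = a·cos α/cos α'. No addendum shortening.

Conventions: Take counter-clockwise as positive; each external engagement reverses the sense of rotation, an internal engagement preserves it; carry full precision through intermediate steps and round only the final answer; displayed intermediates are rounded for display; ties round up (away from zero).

topology: single-mesh involute geometry — m = 2.297, 47T/47T pair
base radii: r_b1 = 49.635967, r_b2 = 49.635967
tip radii: r_a1 = 56.276500, r_a2 = 56.276500
no profile shift: α' = α, a' = a
action lengths: √(r_a1²−r_b1²) = 26.520092, √(r_a2²−r_b2²) = 26.520092
base pitch p_b = π·m·cos α = 6.635574
CR = (26.520092 + 26.520092 − 107.959000·sin 23.14200°)/6.635574 = 1.599120
contact ratio ≈ 1.5991

1.5991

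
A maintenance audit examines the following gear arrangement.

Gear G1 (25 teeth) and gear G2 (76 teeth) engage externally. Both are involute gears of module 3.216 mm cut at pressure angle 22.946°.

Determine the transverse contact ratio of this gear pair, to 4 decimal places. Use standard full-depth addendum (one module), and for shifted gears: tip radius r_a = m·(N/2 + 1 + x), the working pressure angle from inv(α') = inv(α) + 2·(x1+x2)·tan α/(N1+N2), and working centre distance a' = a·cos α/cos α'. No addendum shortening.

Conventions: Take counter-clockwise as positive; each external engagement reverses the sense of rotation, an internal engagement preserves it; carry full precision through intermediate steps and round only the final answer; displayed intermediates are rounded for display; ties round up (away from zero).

class = single-mesh tooth geometry [involute pair 25T × 76T, m = 3.216]
base radii: r_b1 = 37.019083, r_b2 = 112.538011
tip radii: r_a1 = 43.416000, r_a2 = 125.424000
no profile shift: α' = α, a' = a
action lengths: √(r_a1²−r_b1²) = 22.683399, √(r_a2²−r_b2²) = 55.374867
base pitch p_b = π·m·cos α = 9.303910
CR = (22.683399 + 55.374867 − 162.408000·sin 22.94600°)/9.303910 = 1.584423
contact ratio ≈ 1.5844

1.5844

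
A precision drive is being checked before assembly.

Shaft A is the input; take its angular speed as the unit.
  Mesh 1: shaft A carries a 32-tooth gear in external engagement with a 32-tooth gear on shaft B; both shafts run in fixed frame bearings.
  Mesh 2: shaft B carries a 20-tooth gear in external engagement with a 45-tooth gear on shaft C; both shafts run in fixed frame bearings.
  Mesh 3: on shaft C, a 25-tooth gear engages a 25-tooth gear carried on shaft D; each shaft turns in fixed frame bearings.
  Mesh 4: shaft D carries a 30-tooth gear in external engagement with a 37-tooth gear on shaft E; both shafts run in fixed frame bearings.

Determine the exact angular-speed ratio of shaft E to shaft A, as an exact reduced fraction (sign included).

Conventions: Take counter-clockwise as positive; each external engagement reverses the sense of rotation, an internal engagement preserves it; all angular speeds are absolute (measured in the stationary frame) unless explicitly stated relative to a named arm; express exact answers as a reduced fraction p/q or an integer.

40/111

class = fixed-axis compound train [4 meshes; 4 ratios multiply, 4 sense flips]
mesh 1 [32T→32T]: running ratio 1, sense −
mesh 2 [20T→45T]: running ratio 4/9, sense +
mesh 3 [25T→25T]: running ratio 4/9, sense −
mesh 4 [30T→37T]: running ratio 40/111, sense +
ω_out/ω_in = 40/111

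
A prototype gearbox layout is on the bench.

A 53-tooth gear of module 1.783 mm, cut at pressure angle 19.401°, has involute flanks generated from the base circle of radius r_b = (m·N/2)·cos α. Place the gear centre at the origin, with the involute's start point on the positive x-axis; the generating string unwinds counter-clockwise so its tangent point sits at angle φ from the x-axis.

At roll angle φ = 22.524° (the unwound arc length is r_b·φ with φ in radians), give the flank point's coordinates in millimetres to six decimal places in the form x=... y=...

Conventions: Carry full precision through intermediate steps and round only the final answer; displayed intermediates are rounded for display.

topology: single-mesh involute geometry — m = 1.783, N = 53
pitch radius r_p = m·N/2 = 1.783·53/2 = 47.249500
base radius r_b = r_p·cos α = 47.249500·cos 19.401° = 44.566525
roll angle φ = 22.524° = 0.39311796 rad
x = r_b·(cos φ + φ·sin φ) = 47.878308
y = r_b·(sin φ − φ·cos φ) = 0.888648

x=47.878308 y=0.888648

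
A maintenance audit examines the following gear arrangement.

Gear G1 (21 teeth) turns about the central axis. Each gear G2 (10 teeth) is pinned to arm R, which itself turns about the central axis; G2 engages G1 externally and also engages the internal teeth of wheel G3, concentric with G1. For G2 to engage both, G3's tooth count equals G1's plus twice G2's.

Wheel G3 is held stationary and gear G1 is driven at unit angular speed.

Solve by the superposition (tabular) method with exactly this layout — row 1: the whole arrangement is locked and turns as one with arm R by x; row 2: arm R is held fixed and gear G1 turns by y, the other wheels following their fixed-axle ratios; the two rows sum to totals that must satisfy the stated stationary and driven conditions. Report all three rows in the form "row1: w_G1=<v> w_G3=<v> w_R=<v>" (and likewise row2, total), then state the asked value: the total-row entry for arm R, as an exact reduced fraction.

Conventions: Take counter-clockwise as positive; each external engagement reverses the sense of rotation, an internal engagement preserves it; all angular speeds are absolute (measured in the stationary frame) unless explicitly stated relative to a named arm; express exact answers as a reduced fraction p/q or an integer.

planetary set (21T centre, 10T on arm, 41T internal) — Willis relation
row 1: whole set turns with the arm by x
row 2: sun turns y, ring = −(21/41)·y, arm 0
boundary: total ω_ring = x − (21/41)·y = 0 and total ω_sun = x + y = 1  ⇒  y = 41/62, x = 21/62
row 2 ring = −(21/41)·41/62 = -21/62
totals (row 1 + row 2): sun 21/62 + 41/62 = 1, ring 21/62 + (-21/62) = 0, arm 21/62 + 0 = 21/62
asked cell (total, arm) = 21/62

row1: w_G1=21/62 w_G3=21/62 w_R=21/62
row2: w_G1=41/62 w_G3=-21/62 w_R=0
total: w_G1=1 w_G3=0 w_R=21/62
asked value: 21/62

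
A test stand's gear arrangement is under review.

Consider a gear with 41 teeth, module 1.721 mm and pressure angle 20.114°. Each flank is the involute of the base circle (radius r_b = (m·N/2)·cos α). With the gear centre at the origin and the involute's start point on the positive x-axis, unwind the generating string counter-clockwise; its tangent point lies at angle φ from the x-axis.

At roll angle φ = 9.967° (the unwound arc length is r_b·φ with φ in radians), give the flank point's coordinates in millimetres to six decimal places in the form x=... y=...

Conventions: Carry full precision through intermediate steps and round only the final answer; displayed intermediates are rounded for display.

x=33.626220 y=0.057955

recognized (one wheel, involute flank): single-mesh tooth geometry, m = 1.721, N = 41
pitch radius r_p = m·N/2 = 1.721·41/2 = 35.280500
base radius r_b = r_p·cos α = 35.280500·cos 20.114° = 33.128751
roll angle φ = 9.967° = 0.17395697 rad
x = r_b·(cos φ + φ·sin φ) = 33.626220
y = r_b·(sin φ − φ·cos φ) = 0.057955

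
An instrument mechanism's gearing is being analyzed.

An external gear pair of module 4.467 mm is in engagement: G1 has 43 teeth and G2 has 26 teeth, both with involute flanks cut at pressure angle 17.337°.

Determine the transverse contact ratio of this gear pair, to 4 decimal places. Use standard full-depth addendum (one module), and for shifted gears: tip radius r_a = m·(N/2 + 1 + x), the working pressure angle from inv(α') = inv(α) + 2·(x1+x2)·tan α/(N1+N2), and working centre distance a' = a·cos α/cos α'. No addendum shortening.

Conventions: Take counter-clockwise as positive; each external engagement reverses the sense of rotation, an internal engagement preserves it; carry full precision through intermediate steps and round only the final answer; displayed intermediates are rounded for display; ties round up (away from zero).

1.8082

single-mesh involute tooth geometry (43T engaging 26T at module 4.467)
base radii: r_b1 = 91.677242, r_b2 = 55.432751
tip radii: r_a1 = 100.507500, r_a2 = 62.538000
no profile shift: α' = α, a' = a
action lengths: √(r_a1²−r_b1²) = 41.195155, √(r_a2²−r_b2²) = 28.951883
base pitch p_b = π·m·cos α = 13.395933
CR = (41.195155 + 28.951883 − 154.111500·sin 17.33700°)/13.395933 = 1.808246
contact ratio ≈ 1.8082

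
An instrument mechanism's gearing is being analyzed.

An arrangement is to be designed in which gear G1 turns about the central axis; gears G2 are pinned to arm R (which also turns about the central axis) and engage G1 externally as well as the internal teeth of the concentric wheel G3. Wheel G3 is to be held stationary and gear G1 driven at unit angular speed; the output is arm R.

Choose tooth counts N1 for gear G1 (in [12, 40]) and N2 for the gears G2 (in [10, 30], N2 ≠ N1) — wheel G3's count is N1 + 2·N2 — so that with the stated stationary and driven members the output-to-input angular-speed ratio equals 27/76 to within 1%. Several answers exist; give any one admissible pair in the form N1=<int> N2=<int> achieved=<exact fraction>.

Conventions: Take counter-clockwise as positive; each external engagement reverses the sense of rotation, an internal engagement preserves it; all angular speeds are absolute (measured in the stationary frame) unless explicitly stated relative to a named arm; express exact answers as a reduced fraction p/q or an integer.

planetary set to be sized for 27/76 (Willis relation)
Willis with ω_ring = 0: ω_arm/ω_sun = N1/(N1+N3); set equal to 27/76  ⇒  N3/N1 = 1/(27/76) − 1 = 49/27
N3 = N1 + 2·N2  ⇒  N2/N1 = (N3/N1 − 1)/2 = (49/27 − 1)/2 = 11/27
smallest multiple with N1 ≥ 12 and N2 ≥ 10: k = 1  ⇒  N1 = 1·27 = 27, N2 = 1·11 = 11 (N1 ≤ 40, N2 ≤ 30, N2 ≠ N1 ✓), N3 = 27 + 2·11 = 49
check: N1/(N1+N3) with N1 = 27, N3 = 49 gives 27/76; |achieved − target| = 0 ≤ 27/7600 ✓

N1=27 N2=11 achieved=27/76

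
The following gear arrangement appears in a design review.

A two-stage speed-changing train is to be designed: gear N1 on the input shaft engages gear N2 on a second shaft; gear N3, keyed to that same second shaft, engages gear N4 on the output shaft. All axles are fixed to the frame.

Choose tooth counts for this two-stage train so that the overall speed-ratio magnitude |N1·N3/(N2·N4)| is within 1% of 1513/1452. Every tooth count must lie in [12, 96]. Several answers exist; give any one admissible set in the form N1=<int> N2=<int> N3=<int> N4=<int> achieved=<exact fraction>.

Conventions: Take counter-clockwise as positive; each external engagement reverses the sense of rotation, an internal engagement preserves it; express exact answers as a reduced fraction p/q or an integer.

N1=17 N2=22 N3=89 N4=66 achieved=1513/1452

2-stage fixed-axis compound train for ratio 1513/1452
target = 1513/1452 in lowest terms: an exact hit needs N1·N3 = k·1513 and N2·N4 = k·1452 for one integer k, every count in [12, 96]; additionally prefer no 1:1 stage (N1 ≠ N2, N3 ≠ N4)
k = 1: N1·N3 = 1513 = 17·89, N2·N4 = 1452 = 22·66
achieved = 17·89/(22·66) = 1513/1452; |achieved − target| = 0 ≤ 1513/145200 ✓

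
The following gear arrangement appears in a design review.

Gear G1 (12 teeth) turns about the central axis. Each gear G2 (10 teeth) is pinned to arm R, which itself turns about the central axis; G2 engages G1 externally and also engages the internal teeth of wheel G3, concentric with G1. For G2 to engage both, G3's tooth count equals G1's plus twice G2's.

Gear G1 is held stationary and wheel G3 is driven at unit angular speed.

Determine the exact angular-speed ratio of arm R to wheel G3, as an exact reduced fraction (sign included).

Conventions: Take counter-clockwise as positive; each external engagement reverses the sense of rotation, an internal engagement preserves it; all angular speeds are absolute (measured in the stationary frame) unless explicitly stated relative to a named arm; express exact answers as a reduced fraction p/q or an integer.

8/11

class = planetary set [G3 = 12+2·10 = 32; Willis about the carrier]
ring teeth: 12 + 2·10 = 32
12(ω_sun−ω_arm) = −32(ω_ring−ω_arm),  ω_sun = 0, ω_ring = 1
12(0−ω_arm) = −32(1−ω_arm)  ⇒  44·ω_arm = 32  ⇒  ω_arm = 8/11
ω_out/ω_in = 8/11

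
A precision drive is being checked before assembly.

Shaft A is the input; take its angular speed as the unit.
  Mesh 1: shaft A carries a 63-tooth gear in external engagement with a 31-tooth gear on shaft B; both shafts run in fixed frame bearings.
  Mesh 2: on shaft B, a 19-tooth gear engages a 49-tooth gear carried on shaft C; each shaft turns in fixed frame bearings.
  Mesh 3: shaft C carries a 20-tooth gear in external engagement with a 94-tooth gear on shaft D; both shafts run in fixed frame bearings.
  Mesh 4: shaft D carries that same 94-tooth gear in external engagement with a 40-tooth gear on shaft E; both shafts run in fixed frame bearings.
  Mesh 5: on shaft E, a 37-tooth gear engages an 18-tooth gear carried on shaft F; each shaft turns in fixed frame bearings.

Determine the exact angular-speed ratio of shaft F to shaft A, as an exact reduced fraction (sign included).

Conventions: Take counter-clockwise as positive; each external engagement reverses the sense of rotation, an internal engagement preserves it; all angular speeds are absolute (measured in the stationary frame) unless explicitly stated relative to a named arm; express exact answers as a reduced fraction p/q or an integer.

class = fixed-axis compound train [5 meshes; 5 ratios multiply, 5 sense flips]
mesh 1 [63T→31T]: running ratio 63/31, sense −
mesh 2 [19T→49T]: running ratio 171/217, sense +
mesh 3 [20T→94T]: running ratio 1710/10199, sense −
mesh 4 [94T→40T]: running ratio 171/434, sense +
mesh 5 [37T→18T]: running ratio 703/868, sense −
ω_out/ω_in = -703/868

-703/868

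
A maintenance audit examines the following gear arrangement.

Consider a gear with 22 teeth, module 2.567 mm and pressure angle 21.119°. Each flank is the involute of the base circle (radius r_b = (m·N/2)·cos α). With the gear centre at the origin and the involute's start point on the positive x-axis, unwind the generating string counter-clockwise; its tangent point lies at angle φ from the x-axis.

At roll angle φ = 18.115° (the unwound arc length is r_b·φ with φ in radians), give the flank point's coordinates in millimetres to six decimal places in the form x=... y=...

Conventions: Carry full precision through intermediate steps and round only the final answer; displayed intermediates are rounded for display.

class = single-mesh tooth geometry [base-circle involute, m = 2.567, 22T]
pitch radius r_p = m·N/2 = 2.567·22/2 = 28.237000
base radius r_b = r_p·cos α = 28.237000·cos 21.119° = 26.340437
roll angle φ = 18.115° = 0.31616639 rad
x = r_b·(cos φ + φ·sin φ) = 27.624230
y = r_b·(sin φ − φ·cos φ) = 0.274727

x=27.624230 y=0.274727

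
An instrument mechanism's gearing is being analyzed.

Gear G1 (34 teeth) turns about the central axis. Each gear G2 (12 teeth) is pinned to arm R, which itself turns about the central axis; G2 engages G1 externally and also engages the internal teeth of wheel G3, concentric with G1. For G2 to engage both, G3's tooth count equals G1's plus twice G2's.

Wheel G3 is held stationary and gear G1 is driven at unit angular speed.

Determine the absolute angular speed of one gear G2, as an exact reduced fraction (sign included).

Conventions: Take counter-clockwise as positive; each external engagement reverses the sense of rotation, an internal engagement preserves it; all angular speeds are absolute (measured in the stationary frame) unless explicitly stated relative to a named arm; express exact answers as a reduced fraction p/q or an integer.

-17/12

recognized (axles ride arm R): planetary set, 34/12/58 teeth
ring teeth: 34 + 2·12 = 58
34(ω_sun−ω_arm) = −58(ω_ring−ω_arm),  ω_ring = 0, ω_sun = 1
34(1−ω_arm) = −58(0−ω_arm)  ⇒  92·ω_arm = 34  ⇒  ω_arm = 17/46
sun–planet mesh: 34·(1−17/46) = −12·(ω_p−ω_arm)  ⇒  ω_p−ω_arm = -493/276
ω_p = 17/46 − 493/276 = -17/12
exact speed ratio = -17/12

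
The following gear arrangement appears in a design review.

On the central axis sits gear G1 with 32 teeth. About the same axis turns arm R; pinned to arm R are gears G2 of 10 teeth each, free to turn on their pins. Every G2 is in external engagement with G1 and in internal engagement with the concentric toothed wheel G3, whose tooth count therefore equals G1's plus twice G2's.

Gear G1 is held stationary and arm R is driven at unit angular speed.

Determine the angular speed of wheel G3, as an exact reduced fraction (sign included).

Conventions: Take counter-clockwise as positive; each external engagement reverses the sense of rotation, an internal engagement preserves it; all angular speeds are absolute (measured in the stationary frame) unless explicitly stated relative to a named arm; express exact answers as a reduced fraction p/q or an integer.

topology: planetary set — G1 32T / G2 10T / G3 52T, arm = carrier (Willis)
ring teeth: 32 + 2·10 = 52
32(ω_sun−ω_arm) = −52(ω_ring−ω_arm),  ω_sun = 0, ω_arm = 1
ω_ring = 1 − (32/52)(0−1) = 21/13
exact speed ratio = 21/13

21/13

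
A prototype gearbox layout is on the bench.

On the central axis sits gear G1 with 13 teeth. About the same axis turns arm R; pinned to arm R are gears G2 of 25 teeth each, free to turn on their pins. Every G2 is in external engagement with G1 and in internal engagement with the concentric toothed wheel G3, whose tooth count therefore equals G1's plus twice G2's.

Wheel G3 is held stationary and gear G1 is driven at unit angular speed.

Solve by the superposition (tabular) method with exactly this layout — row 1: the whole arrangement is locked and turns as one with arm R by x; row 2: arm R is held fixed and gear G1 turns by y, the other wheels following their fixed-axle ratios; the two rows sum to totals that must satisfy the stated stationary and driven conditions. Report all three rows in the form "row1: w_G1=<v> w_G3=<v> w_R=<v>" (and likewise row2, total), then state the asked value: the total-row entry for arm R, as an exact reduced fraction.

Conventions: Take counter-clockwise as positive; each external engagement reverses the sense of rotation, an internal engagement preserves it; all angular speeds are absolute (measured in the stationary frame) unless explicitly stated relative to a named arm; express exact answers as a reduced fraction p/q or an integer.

class = planetary set [G3 = 13+2·25 = 63; Willis about the carrier]
row 1: whole set turns with the arm by x
superposition row 2 [arm held]: sun y, ring −(13/63)·y, arm 0
boundary: total ω_ring = x − (13/63)·y = 0 and total ω_sun = x + y = 1  ⇒  y = 63/76, x = 13/76
row 2 ring = −(13/63)·63/76 = -13/76
totals (row 1 + row 2): sun 13/76 + 63/76 = 1, ring 13/76 + (-13/76) = 0, arm 13/76 + 0 = 13/76
asked cell (total, arm) = 13/76

row1: w_G1=13/76 w_G3=13/76 w_R=13/76
row2: w_G1=63/76 w_G3=-13/76 w_R=0
total: w_G1=1 w_G3=0 w_R=13/76
asked value: 13/76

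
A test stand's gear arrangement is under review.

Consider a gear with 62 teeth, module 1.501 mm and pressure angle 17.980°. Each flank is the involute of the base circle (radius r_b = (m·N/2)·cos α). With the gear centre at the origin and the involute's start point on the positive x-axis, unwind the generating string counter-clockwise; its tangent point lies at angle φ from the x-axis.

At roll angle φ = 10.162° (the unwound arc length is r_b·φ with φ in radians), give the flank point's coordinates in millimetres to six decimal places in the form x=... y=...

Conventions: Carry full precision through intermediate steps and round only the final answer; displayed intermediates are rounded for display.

class = single-mesh tooth geometry [base-circle involute, m = 1.501, 62T]
pitch radius r_p = m·N/2 = 1.501·62/2 = 46.531000
base radius r_b = r_p·cos α = 46.531000·cos 17.980° = 44.258627
roll angle φ = 10.162° = 0.17736036 rad
x = r_b·(cos φ + φ·sin φ) = 44.949278
y = r_b·(sin φ − φ·cos φ) = 0.082050

x=44.949278 y=0.082050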